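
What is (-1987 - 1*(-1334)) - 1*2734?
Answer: -3387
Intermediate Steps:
(-1987 - 1*(-1334)) - 1*2734 = (-1987 + 1334) - 2734 = -653 - 2734 = -3387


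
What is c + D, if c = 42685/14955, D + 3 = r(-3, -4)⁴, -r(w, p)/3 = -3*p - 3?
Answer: 1589539595/2991 ≈ 5.3144e+5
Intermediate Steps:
r(w, p) = 9 + 9*p (r(w, p) = -3*(-3*p - 3) = -3*(-3 - 3*p) = 9 + 9*p)
D = 531438 (D = -3 + (9 + 9*(-4))⁴ = -3 + (9 - 36)⁴ = -3 + (-27)⁴ = -3 + 531441 = 531438)
c = 8537/2991 (c = 42685*(1/14955) = 8537/2991 ≈ 2.8542)
c + D = 8537/2991 + 531438 = 1589539595/2991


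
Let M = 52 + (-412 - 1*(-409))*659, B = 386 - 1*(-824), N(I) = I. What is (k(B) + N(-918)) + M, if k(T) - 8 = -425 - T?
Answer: -4470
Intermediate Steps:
B = 1210 (B = 386 + 824 = 1210)
k(T) = -417 - T (k(T) = 8 + (-425 - T) = -417 - T)
M = -1925 (M = 52 + (-412 + 409)*659 = 52 - 3*659 = 52 - 1977 = -1925)
(k(B) + N(-918)) + M = ((-417 - 1*1210) - 918) - 1925 = ((-417 - 1210) - 918) - 1925 = (-1627 - 918) - 1925 = -2545 - 1925 = -4470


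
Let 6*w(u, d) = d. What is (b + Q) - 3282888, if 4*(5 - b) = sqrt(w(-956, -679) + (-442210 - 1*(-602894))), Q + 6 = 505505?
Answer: -2777384 - 5*sqrt(231222)/24 ≈ -2.7775e+6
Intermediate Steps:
Q = 505499 (Q = -6 + 505505 = 505499)
w(u, d) = d/6
b = 5 - 5*sqrt(231222)/24 (b = 5 - sqrt((1/6)*(-679) + (-442210 - 1*(-602894)))/4 = 5 - sqrt(-679/6 + (-442210 + 602894))/4 = 5 - sqrt(-679/6 + 160684)/4 = 5 - 5*sqrt(231222)/24 ≈ -95.178)
(b + Q) - 3282888 = ((5 - 5*sqrt(231222)/24) + 505499) - 3282888 = (505504 - 5*sqrt(231222)/24) - 3282888 = -2777384 - 5*sqrt(231222)/24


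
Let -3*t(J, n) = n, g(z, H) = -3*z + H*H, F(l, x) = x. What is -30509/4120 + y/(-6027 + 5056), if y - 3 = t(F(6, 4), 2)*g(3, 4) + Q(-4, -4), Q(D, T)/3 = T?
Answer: -88703797/12001560 ≈ -7.3910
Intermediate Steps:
Q(D, T) = 3*T
g(z, H) = H**2 - 3*z (g(z, H) = -3*z + H**2 = H**2 - 3*z)
t(J, n) = -n/3
y = -41/3 (y = 3 + ((-1/3*2)*(4**2 - 3*3) + 3*(-4)) = 3 + (-2*(16 - 9)/3 - 12) = 3 + (-2/3*7 - 12) = 3 + (-14/3 - 12) = 3 - 50/3 = -41/3 ≈ -13.667)
-30509/4120 + y/(-6027 + 5056) = -30509/4120 - 41/(3*(-6027 + 5056)) = -30509*1/4120 - 41/3/(-971) = -30509/4120 - 41/3*(-1/971) = -30509/4120 + 41/2913 = -88703797/12001560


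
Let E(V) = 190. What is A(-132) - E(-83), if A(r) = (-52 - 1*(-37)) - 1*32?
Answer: -237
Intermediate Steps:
A(r) = -47 (A(r) = (-52 + 37) - 32 = -15 - 32 = -47)
A(-132) - E(-83) = -47 - 1*190 = -47 - 190 = -237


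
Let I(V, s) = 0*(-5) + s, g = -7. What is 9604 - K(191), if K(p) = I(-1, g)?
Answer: 9611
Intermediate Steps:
I(V, s) = s (I(V, s) = 0 + s = s)
K(p) = -7
9604 - K(191) = 9604 - 1*(-7) = 9604 + 7 = 9611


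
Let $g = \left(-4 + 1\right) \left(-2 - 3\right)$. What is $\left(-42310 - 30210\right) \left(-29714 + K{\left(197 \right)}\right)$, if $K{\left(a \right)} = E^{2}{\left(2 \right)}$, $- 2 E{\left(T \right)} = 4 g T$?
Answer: $1893787280$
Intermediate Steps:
$g = 15$ ($g = \left(-3\right) \left(-5\right) = 15$)
$E{\left(T \right)} = - 30 T$ ($E{\left(T \right)} = - \frac{4 \cdot 15 T}{2} = - \frac{60 T}{2} = - 30 T$)
$K{\left(a \right)} = 3600$ ($K{\left(a \right)} = \left(\left(-30\right) 2\right)^{2} = \left(-60\right)^{2} = 3600$)
$\left(-42310 - 30210\right) \left(-29714 + K{\left(197 \right)}\right) = \left(-42310 - 30210\right) \left(-29714 + 3600\right) = \left(-42310 - 30210\right) \left(-26114\right) = \left(-72520\right) \left(-26114\right) = 1893787280$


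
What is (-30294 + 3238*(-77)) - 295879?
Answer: -575499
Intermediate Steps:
(-30294 + 3238*(-77)) - 295879 = (-30294 - 249326) - 295879 = -279620 - 295879 = -575499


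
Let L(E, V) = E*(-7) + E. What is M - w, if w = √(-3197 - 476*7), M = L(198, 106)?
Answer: -1188 - I*√6529 ≈ -1188.0 - 80.802*I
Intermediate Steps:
L(E, V) = -6*E (L(E, V) = -7*E + E = -6*E)
M = -1188 (M = -6*198 = -1188)
w = I*√6529 (w = √(-3197 - 3332) = √(-6529) = I*√6529 ≈ 80.802*I)
M - w = -1188 - I*√6529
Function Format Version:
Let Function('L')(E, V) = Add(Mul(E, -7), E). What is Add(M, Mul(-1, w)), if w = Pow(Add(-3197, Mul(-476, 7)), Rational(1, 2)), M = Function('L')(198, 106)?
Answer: Add(-1188, Mul(-1, I, Pow(6529, Rational(1, 2)))) ≈ Add(-1188.0, Mul(-80.802, I))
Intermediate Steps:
Function('L')(E, V) = Mul(-6, E) (Function('L')(E, V) = Add(Mul(-7, E), E) = Mul(-6, E))
M = -1188 (M = Mul(-6, 198) = -1188)
w = Mul(I, Pow(6529, Rational(1, 2))) (w = Pow(Add(-3197, -3332), Rational(1, 2)) = Pow(-6529, Rational(1, 2)) = Mul(I, Pow(6529, Rational(1, 2))) ≈ Mul(80.802, I))
Add(M, Mul(-1, w)) = Add(-1188, Mul(-1, Mul(I, Pow(6529, Rational(1, 2))))) = Add(-1188, Mul(-1, I, Pow(6529, Rational(1, 2))))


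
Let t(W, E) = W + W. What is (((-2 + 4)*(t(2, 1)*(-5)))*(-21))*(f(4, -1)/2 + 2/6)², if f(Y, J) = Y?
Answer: 13720/3 ≈ 4573.3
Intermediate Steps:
t(W, E) = 2*W
(((-2 + 4)*(t(2, 1)*(-5)))*(-21))*(f(4, -1)/2 + 2/6)² = (((-2 + 4)*((2*2)*(-5)))*(-21))*(4/2 + 2/6)² = ((2*(4*(-5)))*(-21))*(4*(½) + 2*(⅙))² = ((2*(-20))*(-21))*(2 + ⅓)² = (-40*(-21))*(7/3)² = 840*(49/9) = 13720/3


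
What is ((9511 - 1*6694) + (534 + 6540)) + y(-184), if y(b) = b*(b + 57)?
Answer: 33259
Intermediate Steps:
y(b) = b*(57 + b)
((9511 - 1*6694) + (534 + 6540)) + y(-184) = ((9511 - 1*6694) + (534 + 6540)) - 184*(57 - 184) = ((9511 - 6694) + 7074) - 184*(-127) = (2817 + 7074) + 23368 = 9891 + 23368 = 33259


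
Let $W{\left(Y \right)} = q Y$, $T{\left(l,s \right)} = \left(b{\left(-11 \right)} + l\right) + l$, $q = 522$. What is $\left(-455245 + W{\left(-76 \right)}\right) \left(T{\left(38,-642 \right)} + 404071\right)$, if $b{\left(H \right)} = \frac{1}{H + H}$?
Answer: $- \frac{4400422362661}{22} \approx -2.0002 \cdot 10^{11}$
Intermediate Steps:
$b{\left(H \right)} = \frac{1}{2 H}$
$T{\left(l,s \right)} = - \frac{1}{22} + 2 l$ ($T{\left(l,s \right)} = \left(\frac{1}{2 \left(-11\right)} + l\right) + l = \left(\frac{1}{2} \left(- \frac{1}{11}\right) + l\right) + l = \left(- \frac{1}{22} + l\right) + l = - \frac{1}{22} + 2 l$)
$W{\left(Y \right)} = 522 Y$
$\left(-455245 + W{\left(-76 \right)}\right) \left(T{\left(38,-642 \right)} + 404071\right) = \left(-455245 + 522 \left(-76\right)\right) \left(\left(- \frac{1}{22} + 2 \cdot 38\right) + 404071\right) = \left(-455245 - 39672\right) \left(\left(- \frac{1}{22} + 76\right) + 404071\right) = - 494917 \left(\frac{1671}{22} + 404071\right) = \left(-494917\right) \frac{8891233}{22} = - \frac{4400422362661}{22}$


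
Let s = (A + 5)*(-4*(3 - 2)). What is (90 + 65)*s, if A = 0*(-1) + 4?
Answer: -5580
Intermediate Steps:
A = 4 (A = 0 + 4 = 4)
s = -36 (s = (4 + 5)*(-4*(3 - 2)) = 9*(-4*1) = 9*(-4) = -36)
(90 + 65)*s = (90 + 65)*(-36) = 155*(-36) = -5580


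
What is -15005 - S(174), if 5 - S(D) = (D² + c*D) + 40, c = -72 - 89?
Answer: -12708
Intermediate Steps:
c = -161
S(D) = -35 - D² + 161*D (S(D) = 5 - ((D² - 161*D) + 40) = 5 - (40 + D² - 161*D) = 5 + (-40 - D² + 161*D) = -35 - D² + 161*D)
-15005 - S(174) = -15005 - (-35 - 1*174² + 161*174) = -15005 - (-35 - 1*30276 + 28014) = -15005 - (-35 - 30276 + 28014) = -15005 - 1*(-2297) = -15005 + 2297 = -12708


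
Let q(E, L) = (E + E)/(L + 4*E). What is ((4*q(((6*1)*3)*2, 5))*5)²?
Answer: 2073600/22201 ≈ 93.401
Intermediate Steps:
q(E, L) = 2*E/(L + 4*E) (q(E, L) = (2*E)/(L + 4*E) = 2*E/(L + 4*E))
((4*q(((6*1)*3)*2, 5))*5)² = ((4*(2*(((6*1)*3)*2)/(5 + 4*(((6*1)*3)*2))))*5)² = ((4*(2*((6*3)*2)/(5 + 4*((6*3)*2))))*5)² = ((4*(2*(18*2)/(5 + 4*(18*2))))*5)² = ((4*(2*36/(5 + 4*36)))*5)² = ((4*(2*36/(5 + 144)))*5)² = ((4*(2*36/149))*5)² = ((4*(2*36*(1/149)))*5)² = ((4*(72/149))*5)² = ((288/149)*5)² = (1440/149)² = 2073600/22201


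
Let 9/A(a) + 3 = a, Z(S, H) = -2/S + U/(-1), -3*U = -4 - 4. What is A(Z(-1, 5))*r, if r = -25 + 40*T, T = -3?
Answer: 3915/11 ≈ 355.91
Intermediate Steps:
U = 8/3 (U = -(-4 - 4)/3 = -1/3*(-8) = 8/3 ≈ 2.6667)
Z(S, H) = -8/3 - 2/S (Z(S, H) = -2/S + (8/3)/(-1) = -2/S + (8/3)*(-1) = -2/S - 8/3 = -8/3 - 2/S)
r = -145 (r = -25 + 40*(-3) = -25 - 120 = -145)
A(a) = 9/(-3 + a)
A(Z(-1, 5))*r = (9/(-3 + (-8/3 - 2/(-1))))*(-145) = (9/(-3 + (-8/3 - 2*(-1))))*(-145) = (9/(-3 + (-8/3 + 2)))*(-145) = (9/(-3 - 2/3))*(-145) = (9/(-11/3))*(-145) = (9*(-3/11))*(-145) = -27/11*(-145) = 3915/11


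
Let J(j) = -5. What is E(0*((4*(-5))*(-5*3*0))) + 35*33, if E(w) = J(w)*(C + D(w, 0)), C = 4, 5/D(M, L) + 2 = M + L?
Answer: 2295/2 ≈ 1147.5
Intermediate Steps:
D(M, L) = 5/(-2 + L + M) (D(M, L) = 5/(-2 + (M + L)) = 5/(-2 + (L + M)) = 5/(-2 + L + M))
E(w) = -20 - 25/(-2 + w) (E(w) = -5*(4 + 5/(-2 + 0 + w)) = -5*(4 + 5/(-2 + w)) = -20 - 25/(-2 + w))
E(0*((4*(-5))*(-5*3*0))) + 35*33 = 5*(3 - 0*(4*(-5))*(-5*3*0))/(-2 + 0*((4*(-5))*(-5*3*0))) + 35*33 = 5*(3 - 0*(-(-300)*0))/(-2 + 0*(-(-300)*0)) + 1155 = 5*(3 - 0*(-20*0))/(-2 + 0*(-20*0)) + 1155 = 5*(3 - 0*0)/(-2 + 0*0) + 1155 = 5*(3 - 4*0)/(-2 + 0) + 1155 = 5*(3 + 0)/(-2) + 1155 = 5*(-1/2)*3 + 1155 = -15/2 + 1155 = 2295/2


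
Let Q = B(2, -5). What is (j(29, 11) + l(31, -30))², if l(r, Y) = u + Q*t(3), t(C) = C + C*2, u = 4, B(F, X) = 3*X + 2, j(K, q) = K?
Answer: 7056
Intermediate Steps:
B(F, X) = 2 + 3*X
Q = -13 (Q = 2 + 3*(-5) = 2 - 15 = -13)
t(C) = 3*C (t(C) = C + 2*C = 3*C)
l(r, Y) = -113 (l(r, Y) = 4 - 39*3 = 4 - 13*9 = 4 - 117 = -113)
(j(29, 11) + l(31, -30))² = (29 - 113)² = (-84)² = 7056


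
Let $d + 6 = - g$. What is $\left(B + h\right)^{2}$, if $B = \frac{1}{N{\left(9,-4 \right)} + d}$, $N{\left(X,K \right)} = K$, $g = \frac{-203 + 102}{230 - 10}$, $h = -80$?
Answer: $\frac{28271059600}{4405801} \approx 6416.8$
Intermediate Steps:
$g = - \frac{101}{220} \approx -0.45909$
$d = - \frac{1219}{220}$ ($d = -6 - - \frac{101}{220} = -6 + \frac{101}{220} = - \frac{1219}{220} \approx -5.5409$)
$B = - \frac{220}{2099}$ ($B = \frac{1}{-4 - \frac{1219}{220}} = \frac{1}{- \frac{2099}{220}} = - \frac{220}{2099} \approx -0.10481$)
$\left(B + h\right)^{2} = \left(- \frac{220}{2099} - 80\right)^{2} = \left(- \frac{168140}{2099}\right)^{2} = \frac{28271059600}{4405801}$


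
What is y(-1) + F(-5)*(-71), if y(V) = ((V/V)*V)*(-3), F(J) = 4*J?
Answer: 1423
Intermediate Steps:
y(V) = -3*V (y(V) = (1*V)*(-3) = V*(-3) = -3*V)
y(-1) + F(-5)*(-71) = -3*(-1) + (4*(-5))*(-71) = 3 - 20*(-71) = 3 + 1420 = 1423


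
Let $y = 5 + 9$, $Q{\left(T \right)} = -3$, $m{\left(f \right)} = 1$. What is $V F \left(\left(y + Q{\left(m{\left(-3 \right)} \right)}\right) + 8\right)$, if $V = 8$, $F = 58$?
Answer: $8816$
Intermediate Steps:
$y = 14$
$V F \left(\left(y + Q{\left(m{\left(-3 \right)} \right)}\right) + 8\right) = 8 \cdot 58 \left(\left(14 - 3\right) + 8\right) = 464 \left(11 + 8\right) = 464 \cdot 19 = 8816$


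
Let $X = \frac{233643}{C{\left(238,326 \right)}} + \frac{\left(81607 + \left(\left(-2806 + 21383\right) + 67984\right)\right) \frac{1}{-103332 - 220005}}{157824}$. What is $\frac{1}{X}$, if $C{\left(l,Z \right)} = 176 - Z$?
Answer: $- \frac{7593800400}{11828255404073} \approx -0.00064201$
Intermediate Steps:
$X = - \frac{11828255404073}{7593800400}$ ($X = \frac{233643}{176 - 326} + \frac{\left(81607 + \left(\left(-2806 + 21383\right) + 67984\right)\right) \frac{1}{-103332 - 220005}}{157824} = \frac{233643}{176 - 326} + \frac{81607 + \left(18577 + 67984\right)}{-323337} \cdot \frac{1}{157824} = \frac{233643}{-150} + \left(81607 + 86561\right) \left(- \frac{1}{323337}\right) \frac{1}{157824} = 233643 \left(- \frac{1}{150}\right) + 168168 \left(- \frac{1}{323337}\right) \frac{1}{157824} = - \frac{77881}{50} - \frac{1001}{303752016} = - \frac{11828255404073}{7593800400} \approx -1557.6$)
$\frac{1}{X} = \frac{1}{- \frac{11828255404073}{7593800400}} = - \frac{7593800400}{11828255404073}$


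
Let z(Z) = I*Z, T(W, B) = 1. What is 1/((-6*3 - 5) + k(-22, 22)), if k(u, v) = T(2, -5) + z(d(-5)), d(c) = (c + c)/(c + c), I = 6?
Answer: -1/16 ≈ -0.062500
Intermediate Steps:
d(c) = 1 (d(c) = (2*c)/((2*c)) = (2*c)*(1/(2*c)) = 1)
z(Z) = 6*Z
k(u, v) = 7 (k(u, v) = 1 + 6*1 = 1 + 6 = 7)
1/((-6*3 - 5) + k(-22, 22)) = 1/((-6*3 - 5) + 7) = 1/((-18 - 5) + 7) = 1/(-23 + 7) = 1/(-16) = -1/16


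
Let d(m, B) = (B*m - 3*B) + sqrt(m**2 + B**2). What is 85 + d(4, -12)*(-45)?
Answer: 625 - 180*sqrt(10) ≈ 55.790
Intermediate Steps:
d(m, B) = sqrt(B**2 + m**2) - 3*B + B*m (d(m, B) = (-3*B + B*m) + sqrt(B**2 + m**2) = sqrt(B**2 + m**2) - 3*B + B*m)
85 + d(4, -12)*(-45) = 85 + (sqrt((-12)**2 + 4**2) - 3*(-12) - 12*4)*(-45) = 85 + (sqrt(144 + 16) + 36 - 48)*(-45) = 85 + (sqrt(160) + 36 - 48)*(-45) = 85 + (4*sqrt(10) + 36 - 48)*(-45) = 85 + (-12 + 4*sqrt(10))*(-45) = 85 + (540 - 180*sqrt(10)) = 625 - 180*sqrt(10)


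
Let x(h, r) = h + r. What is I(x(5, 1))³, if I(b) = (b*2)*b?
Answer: 373248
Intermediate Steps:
I(b) = 2*b² (I(b) = (2*b)*b = 2*b²)
I(x(5, 1))³ = (2*(5 + 1)²)³ = (2*6²)³ = (2*36)³ = 72³ = 373248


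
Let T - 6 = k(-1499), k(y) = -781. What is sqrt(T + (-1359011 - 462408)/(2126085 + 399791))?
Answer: I*sqrt(1237284773313611)/1262938 ≈ 27.852*I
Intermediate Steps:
T = -775 (T = 6 - 781 = -775)
sqrt(T + (-1359011 - 462408)/(2126085 + 399791)) = sqrt(-775 + (-1359011 - 462408)/(2126085 + 399791)) = sqrt(-775 - 1821419/2525876) = sqrt(-1959375319/2525876) = I*sqrt(1237284773313611)/1262938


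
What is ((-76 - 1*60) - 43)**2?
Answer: 32041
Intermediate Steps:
((-76 - 1*60) - 43)**2 = ((-76 - 60) - 43)**2 = (-136 - 43)**2 = (-179)**2 = 32041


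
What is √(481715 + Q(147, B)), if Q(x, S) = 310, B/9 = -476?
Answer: 5*√19281 ≈ 694.28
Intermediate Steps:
B = -4284 (B = 9*(-476) = -4284)
√(481715 + Q(147, B)) = √(481715 + 310) = √482025 = 5*√19281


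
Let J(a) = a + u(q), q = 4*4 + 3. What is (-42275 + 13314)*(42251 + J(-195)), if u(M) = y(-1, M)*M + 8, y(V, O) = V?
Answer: -1217665245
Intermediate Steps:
q = 19 (q = 16 + 3 = 19)
u(M) = 8 - M (u(M) = -M + 8 = 8 - M)
J(a) = -11 + a (J(a) = a + (8 - 1*19) = a + (8 - 19) = a - 11 = -11 + a)
(-42275 + 13314)*(42251 + J(-195)) = (-42275 + 13314)*(42251 + (-11 - 195)) = -28961*(42251 - 206) = -28961*42045 = -1217665245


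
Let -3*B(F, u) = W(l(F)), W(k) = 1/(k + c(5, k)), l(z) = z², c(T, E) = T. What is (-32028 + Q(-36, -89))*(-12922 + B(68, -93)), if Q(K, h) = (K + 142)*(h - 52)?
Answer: 2809793887270/4629 ≈ 6.0700e+8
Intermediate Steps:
W(k) = 1/(5 + k) (W(k) = 1/(k + 5) = 1/(5 + k))
B(F, u) = -1/(3*(5 + F²))
Q(K, h) = (-52 + h)*(142 + K) (Q(K, h) = (142 + K)*(-52 + h) = (-52 + h)*(142 + K))
(-32028 + Q(-36, -89))*(-12922 + B(68, -93)) = (-32028 + (-7384 - 52*(-36) + 142*(-89) - 36*(-89)))*(-12922 - 1/(15 + 3*68²)) = (-32028 + (-7384 + 1872 - 12638 + 3204))*(-12922 - 1/(15 + 3*4624)) = (-32028 - 14946)*(-12922 - 1/(15 + 13872)) = -46974*(-12922 - 1/13887) = -46974*(-179447815/13887) = 2809793887270/4629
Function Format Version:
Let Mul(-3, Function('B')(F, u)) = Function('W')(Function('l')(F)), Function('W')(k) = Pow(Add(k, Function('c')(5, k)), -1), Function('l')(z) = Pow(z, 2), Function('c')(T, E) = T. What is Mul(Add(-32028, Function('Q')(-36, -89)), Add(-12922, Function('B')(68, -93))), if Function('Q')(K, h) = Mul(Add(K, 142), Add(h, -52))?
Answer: Rational(2809793887270, 4629) ≈ 6.0700e+8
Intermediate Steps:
Function('W')(k) = Pow(Add(5, k), -1) (Function('W')(k) = Pow(Add(k, 5), -1) = Pow(Add(5, k), -1))
Function('B')(F, u) = Mul(Rational(-1, 3), Pow(Add(5, Pow(F, 2)), -1))
Function('Q')(K, h) = Mul(Add(-52, h), Add(142, K)) (Function('Q')(K, h) = Mul(Add(142, K), Add(-52, h)) = Mul(Add(-52, h), Add(142, K)))
Mul(Add(-32028, Function('Q')(-36, -89)), Add(-12922, Function('B')(68, -93))) = Mul(Add(-32028, Add(-7384, Mul(-52, -36), Mul(142, -89), Mul(-36, -89))), Add(-12922, Mul(-1, Pow(Add(15, Mul(3, Pow(68, 2))), -1)))) = Mul(Add(-32028, Add(-7384, 1872, -12638, 3204)), Add(-12922, Mul(-1, Pow(Add(15, Mul(3, 4624)), -1)))) = Mul(Add(-32028, -14946), Add(-12922, Mul(-1, Pow(Add(15, 13872), -1)))) = Mul(-46974, Add(-12922, Mul(-1, Pow(13887, -1)))) = Mul(-46974, Add(-12922, Mul(-1, Rational(1, 13887)))) = Mul(-46974, Add(-12922, Rational(-1, 13887))) = Mul(-46974, Rational(-179447815, 13887)) = Rational(2809793887270, 4629)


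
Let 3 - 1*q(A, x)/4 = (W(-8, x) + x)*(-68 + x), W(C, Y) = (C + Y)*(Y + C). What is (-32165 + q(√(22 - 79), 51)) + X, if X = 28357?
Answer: 125404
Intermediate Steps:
W(C, Y) = (C + Y)² (W(C, Y) = (C + Y)*(C + Y) = (C + Y)²)
q(A, x) = 12 - 4*(-68 + x)*(x + (-8 + x)²) (q(A, x) = 12 - 4*((-8 + x)² + x)*(-68 + x) = 12 - 4*(x + (-8 + x)²)*(-68 + x) = 12 - 4*(-68 + x)*(x + (-8 + x)²))
(-32165 + q(√(22 - 79), 51)) + X = (-32165 + (17420 - 4336*51 - 4*51³ + 332*51²)) + 28357 = (-32165 + (17420 - 221136 - 4*132651 + 332*2601)) + 28357 = (-32165 + (17420 - 221136 - 530604 + 863532)) + 28357 = (-32165 + 129212) + 28357 = 97047 + 28357 = 125404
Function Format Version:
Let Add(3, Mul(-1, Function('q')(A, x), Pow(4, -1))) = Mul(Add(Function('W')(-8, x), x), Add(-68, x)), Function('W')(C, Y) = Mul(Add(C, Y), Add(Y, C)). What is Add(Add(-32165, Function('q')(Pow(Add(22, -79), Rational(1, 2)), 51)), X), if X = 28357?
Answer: 125404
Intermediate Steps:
Function('W')(C, Y) = Pow(Add(C, Y), 2) (Function('W')(C, Y) = Mul(Add(C, Y), Add(C, Y)) = Pow(Add(C, Y), 2))
Function('q')(A, x) = Add(12, Mul(-4, Add(-68, x), Add(x, Pow(Add(-8, x), 2)))) (Function('q')(A, x) = Add(12, Mul(-4, Mul(Add(Pow(Add(-8, x), 2), x), Add(-68, x)))) = Add(12, Mul(-4, Mul(Add(x, Pow(Add(-8, x), 2)), Add(-68, x)))) = Add(12, Mul(-4, Mul(Add(-68, x), Add(x, Pow(Add(-8, x), 2))))) = Add(12, Mul(-4, Add(-68, x), Add(x, Pow(Add(-8, x), 2)))))
Add(Add(-32165, Function('q')(Pow(Add(22, -79), Rational(1, 2)), 51)), X) = Add(Add(-32165, Add(17420, Mul(-4336, 51), Mul(-4, Pow(51, 3)), Mul(332, Pow(51, 2)))), 28357) = Add(Add(-32165, Add(17420, -221136, Mul(-4, 132651), Mul(332, 2601))), 28357) = Add(Add(-32165, Add(17420, -221136, -530604, 863532)), 28357) = Add(Add(-32165, 129212), 28357) = Add(97047, 28357) = 125404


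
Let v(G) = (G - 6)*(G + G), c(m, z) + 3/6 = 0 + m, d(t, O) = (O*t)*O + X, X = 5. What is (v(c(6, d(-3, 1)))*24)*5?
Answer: -660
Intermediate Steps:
d(t, O) = 5 + t*O**2 (d(t, O) = (O*t)*O + 5 = t*O**2 + 5 = 5 + t*O**2)
c(m, z) = -1/2 + m (c(m, z) = -1/2 + (0 + m) = -1/2 + m)
v(G) = 2*G*(-6 + G) (v(G) = (-6 + G)*(2*G) = 2*G*(-6 + G))
(v(c(6, d(-3, 1)))*24)*5 = ((2*(-1/2 + 6)*(-6 + (-1/2 + 6)))*24)*5 = ((2*(11/2)*(-6 + 11/2))*24)*5 = ((2*(11/2)*(-1/2))*24)*5 = -11/2*24*5 = -132*5 = -660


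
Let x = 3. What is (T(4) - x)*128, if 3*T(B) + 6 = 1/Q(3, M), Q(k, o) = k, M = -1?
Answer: -5632/9 ≈ -625.78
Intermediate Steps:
T(B) = -17/9 (T(B) = -2 + (⅓)/3 = -2 + (⅓)*(⅓) = -2 + ⅑ = -17/9)
(T(4) - x)*128 = (-17/9 - 1*3)*128 = (-17/9 - 3)*128 = -44/9*128 = -5632/9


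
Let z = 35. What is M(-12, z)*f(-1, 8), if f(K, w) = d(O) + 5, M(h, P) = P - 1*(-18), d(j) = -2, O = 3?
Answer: 159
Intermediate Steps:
M(h, P) = 18 + P (M(h, P) = P + 18 = 18 + P)
f(K, w) = 3 (f(K, w) = -2 + 5 = 3)
M(-12, z)*f(-1, 8) = (18 + 35)*3 = 53*3 = 159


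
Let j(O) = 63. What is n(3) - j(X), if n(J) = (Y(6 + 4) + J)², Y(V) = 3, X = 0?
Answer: -27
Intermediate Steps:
n(J) = (3 + J)²
n(3) - j(X) = (3 + 3)² - 1*63 = 6² - 63 = 36 - 63 = -27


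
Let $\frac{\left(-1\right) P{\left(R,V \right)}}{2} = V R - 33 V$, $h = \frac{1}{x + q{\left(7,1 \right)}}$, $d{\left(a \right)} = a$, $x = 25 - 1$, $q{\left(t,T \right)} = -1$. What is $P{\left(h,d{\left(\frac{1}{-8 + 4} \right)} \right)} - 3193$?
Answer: $- \frac{73818}{23} \approx -3209.5$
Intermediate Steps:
$x = 24$
$h = \frac{1}{23}$ ($h = \frac{1}{24 - 1} = \frac{1}{23} \approx 0.043478$)
$P{\left(R,V \right)} = 66 V - 2 R V$ ($P{\left(R,V \right)} = - 2 \left(V R - 33 V\right) = - 2 \left(R V - 33 V\right) = - 2 \left(- 33 V + R V\right) = 66 V - 2 R V$)
$P{\left(h,d{\left(\frac{1}{-8 + 4} \right)} \right)} - 3193 = \frac{2 \left(33 - \frac{1}{23}\right)}{-8 + 4} - 3193 = \frac{2 \left(33 - \frac{1}{23}\right)}{-4} - 3193 = 2 \left(- \frac{1}{4}\right) \frac{758}{23} - 3193 = - \frac{379}{23} - 3193 = - \frac{73818}{23}$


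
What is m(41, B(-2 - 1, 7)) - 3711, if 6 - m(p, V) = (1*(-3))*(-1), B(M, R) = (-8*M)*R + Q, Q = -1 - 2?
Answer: -3708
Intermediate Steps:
Q = -3
B(M, R) = -3 - 8*M*R (B(M, R) = (-8*M)*R - 3 = -8*M*R - 3 = -3 - 8*M*R)
m(p, V) = 3 (m(p, V) = 6 - 1*(-3)*(-1) = 6 - (-3)*(-1) = 6 - 1*3 = 6 - 3 = 3)
m(41, B(-2 - 1, 7)) - 3711 = 3 - 3711 = -3708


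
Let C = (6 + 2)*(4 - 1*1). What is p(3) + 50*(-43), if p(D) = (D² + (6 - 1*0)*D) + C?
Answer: -2099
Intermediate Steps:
C = 24 (C = 8*(4 - 1) = 8*3 = 24)
p(D) = 24 + D² + 6*D (p(D) = (D² + (6 - 1*0)*D) + 24 = (D² + (6 + 0)*D) + 24 = (D² + 6*D) + 24 = 24 + D² + 6*D)
p(3) + 50*(-43) = (24 + 3² + 6*3) + 50*(-43) = (24 + 9 + 18) - 2150 = 51 - 2150 = -2099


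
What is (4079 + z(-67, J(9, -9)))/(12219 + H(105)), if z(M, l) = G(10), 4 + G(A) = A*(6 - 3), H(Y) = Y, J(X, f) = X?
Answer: 4105/12324 ≈ 0.33309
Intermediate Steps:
G(A) = -4 + 3*A (G(A) = -4 + A*(6 - 3) = -4 + A*3 = -4 + 3*A)
z(M, l) = 26 (z(M, l) = -4 + 3*10 = -4 + 30 = 26)
(4079 + z(-67, J(9, -9)))/(12219 + H(105)) = (4079 + 26)/(12219 + 105) = 4105/12324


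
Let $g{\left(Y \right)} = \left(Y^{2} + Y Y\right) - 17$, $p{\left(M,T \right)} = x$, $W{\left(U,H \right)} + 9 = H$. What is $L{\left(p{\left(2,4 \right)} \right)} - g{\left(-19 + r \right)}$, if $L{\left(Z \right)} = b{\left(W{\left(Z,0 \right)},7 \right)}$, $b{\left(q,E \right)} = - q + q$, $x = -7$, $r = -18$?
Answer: $-2721$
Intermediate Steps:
$W{\left(U,H \right)} = -9 + H$
$p{\left(M,T \right)} = -7$
$b{\left(q,E \right)} = 0$
$L{\left(Z \right)} = 0$
$g{\left(Y \right)} = -17 + 2 Y^{2}$ ($g{\left(Y \right)} = \left(Y^{2} + Y^{2}\right) - 17 = 2 Y^{2} - 17 = -17 + 2 Y^{2}$)
$L{\left(p{\left(2,4 \right)} \right)} - g{\left(-19 + r \right)} = 0 - \left(-17 + 2 \left(-19 - 18\right)^{2}\right) = 0 - \left(-17 + 2 \left(-37\right)^{2}\right) = 0 - \left(-17 + 2 \cdot 1369\right) = 0 - \left(-17 + 2738\right) = 0 - 2721 = -2721$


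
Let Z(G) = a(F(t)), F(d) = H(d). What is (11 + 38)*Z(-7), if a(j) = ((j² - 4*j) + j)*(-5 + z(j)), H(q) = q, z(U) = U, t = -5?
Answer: -19600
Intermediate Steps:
F(d) = d
a(j) = (-5 + j)*(j² - 3*j) (a(j) = ((j² - 4*j) + j)*(-5 + j) = (j² - 3*j)*(-5 + j) = (-5 + j)*(j² - 3*j))
Z(G) = -400 (Z(G) = -5*(15 + (-5)² - 8*(-5)) = -5*(15 + 25 + 40) = -5*80 = -400)
(11 + 38)*Z(-7) = (11 + 38)*(-400) = 49*(-400) = -19600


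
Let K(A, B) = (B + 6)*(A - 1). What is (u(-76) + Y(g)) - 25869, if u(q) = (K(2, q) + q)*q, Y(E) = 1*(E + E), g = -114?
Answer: -15001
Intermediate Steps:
K(A, B) = (-1 + A)*(6 + B) (K(A, B) = (6 + B)*(-1 + A) = (-1 + A)*(6 + B))
Y(E) = 2*E (Y(E) = 1*(2*E) = 2*E)
u(q) = q*(6 + 2*q) (u(q) = ((-6 - q + 6*2 + 2*q) + q)*q = ((-6 - q + 12 + 2*q) + q)*q = ((6 + q) + q)*q = (6 + 2*q)*q = q*(6 + 2*q))
(u(-76) + Y(g)) - 25869 = (2*(-76)*(3 - 76) + 2*(-114)) - 25869 = (2*(-76)*(-73) - 228) - 25869 = (11096 - 228) - 25869 = 10868 - 25869 = -15001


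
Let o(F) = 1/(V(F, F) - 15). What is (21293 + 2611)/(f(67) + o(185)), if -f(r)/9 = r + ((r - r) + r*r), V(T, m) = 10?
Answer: -119520/205021 ≈ -0.58296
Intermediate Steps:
o(F) = -⅕ (o(F) = 1/(10 - 15) = 1/(-5) = -⅕)
f(r) = -9*r - 9*r² (f(r) = -9*(r + ((r - r) + r*r)) = -9*(r + (0 + r²)) = -9*(r + r²) = -9*r - 9*r²)
(21293 + 2611)/(f(67) + o(185)) = (21293 + 2611)/(-9*67*(1 + 67) - ⅕) = 23904/(-9*67*68 - ⅕) = 23904/(-41004 - ⅕) = 23904/(-205021/5) = 23904*(-5/205021) = -119520/205021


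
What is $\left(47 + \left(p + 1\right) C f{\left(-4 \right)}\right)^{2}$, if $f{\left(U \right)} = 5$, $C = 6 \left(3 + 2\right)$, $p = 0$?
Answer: $38809$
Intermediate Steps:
$C = 30$ ($C = 6 \cdot 5 = 30$)
$\left(47 + \left(p + 1\right) C f{\left(-4 \right)}\right)^{2} = \left(47 + \left(0 + 1\right) 30 \cdot 5\right)^{2} = \left(47 + 1 \cdot 30 \cdot 5\right)^{2} = \left(47 + 30 \cdot 5\right)^{2} = \left(47 + 150\right)^{2} = 197^{2} = 38809$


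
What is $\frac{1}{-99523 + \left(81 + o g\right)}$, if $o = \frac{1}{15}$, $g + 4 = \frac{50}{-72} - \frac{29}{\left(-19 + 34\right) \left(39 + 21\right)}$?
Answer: $- \frac{2250}{223745209} \approx -1.0056 \cdot 10^{-5}$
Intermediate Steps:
$g = - \frac{709}{150}$ ($g = -4 - \left(\frac{25}{36} + 29 \frac{1}{\left(-19 + 34\right) \left(39 + 21\right)}\right) = -4 - \left(\frac{25}{36} + \frac{29}{15 \cdot 60}\right) = -4 - \left(\frac{25}{36} + \frac{29}{900}\right) = -4 - \frac{109}{150} = - \frac{709}{150} \approx -4.7267$)
$o = \frac{1}{15} \approx 0.066667$
$\frac{1}{-99523 + \left(81 + o g\right)} = \frac{1}{-99523 + \left(81 + \frac{1}{15} \left(- \frac{709}{150}\right)\right)} = \frac{1}{-99523 + \left(81 - \frac{709}{2250}\right)} = \frac{1}{-99523 + \frac{181541}{2250}} = \frac{1}{- \frac{223745209}{2250}} = - \frac{2250}{223745209}$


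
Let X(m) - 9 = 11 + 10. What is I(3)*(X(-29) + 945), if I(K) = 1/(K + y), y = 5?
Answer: 975/8 ≈ 121.88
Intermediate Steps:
X(m) = 30 (X(m) = 9 + (11 + 10) = 9 + 21 = 30)
I(K) = 1/(5 + K) (I(K) = 1/(K + 5) = 1/(5 + K))
I(3)*(X(-29) + 945) = (30 + 945)/(5 + 3) = 975/8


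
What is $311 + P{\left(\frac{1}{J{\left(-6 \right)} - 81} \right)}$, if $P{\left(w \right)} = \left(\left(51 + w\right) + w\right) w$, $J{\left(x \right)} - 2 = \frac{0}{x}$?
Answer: $\frac{1936924}{6241} \approx 310.35$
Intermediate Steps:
$J{\left(x \right)} = 2$ ($J{\left(x \right)} = 2 + \frac{0}{x} = 2 + 0 = 2$)
$P{\left(w \right)} = w \left(51 + 2 w\right)$ ($P{\left(w \right)} = \left(51 + 2 w\right) w = w \left(51 + 2 w\right)$)
$311 + P{\left(\frac{1}{J{\left(-6 \right)} - 81} \right)} = 311 + \frac{51 + \frac{2}{2 - 81}}{2 - 81} = 311 + \frac{51 + \frac{2}{-79}}{-79} = 311 - \frac{51 + 2 \left(- \frac{1}{79}\right)}{79} = 311 - \frac{51 - \frac{2}{79}}{79} = 311 - \frac{4027}{6241} = \frac{1936924}{6241}$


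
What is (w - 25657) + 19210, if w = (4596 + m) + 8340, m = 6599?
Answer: 13088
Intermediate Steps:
w = 19535 (w = (4596 + 6599) + 8340 = 11195 + 8340 = 19535)
(w - 25657) + 19210 = (19535 - 25657) + 19210 = -6122 + 19210 = 13088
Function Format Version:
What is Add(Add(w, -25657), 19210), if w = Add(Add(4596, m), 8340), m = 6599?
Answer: 13088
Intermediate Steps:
w = 19535 (w = Add(Add(4596, 6599), 8340) = Add(11195, 8340) = 19535)
Add(Add(w, -25657), 19210) = Add(Add(19535, -25657), 19210) = Add(-6122, 19210) = 13088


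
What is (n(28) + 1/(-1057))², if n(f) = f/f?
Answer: 1115136/1117249 ≈ 0.99811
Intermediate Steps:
n(f) = 1
(n(28) + 1/(-1057))² = (1 + 1/(-1057))² = (1 - 1/1057)² = (1056/1057)² = 1115136/1117249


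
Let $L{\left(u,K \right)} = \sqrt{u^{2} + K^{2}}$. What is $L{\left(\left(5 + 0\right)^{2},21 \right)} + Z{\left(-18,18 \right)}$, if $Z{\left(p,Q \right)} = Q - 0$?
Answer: $18 + \sqrt{1066} \approx 50.65$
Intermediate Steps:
$Z{\left(p,Q \right)} = Q$ ($Z{\left(p,Q \right)} = Q + 0 = Q$)
$L{\left(u,K \right)} = \sqrt{K^{2} + u^{2}}$
$L{\left(\left(5 + 0\right)^{2},21 \right)} + Z{\left(-18,18 \right)} = \sqrt{21^{2} + \left(\left(5 + 0\right)^{2}\right)^{2}} + 18 = \sqrt{441 + \left(5^{2}\right)^{2}} + 18 = \sqrt{441 + 25^{2}} + 18 = \sqrt{441 + 625} + 18 = \sqrt{1066} + 18 = 18 + \sqrt{1066}$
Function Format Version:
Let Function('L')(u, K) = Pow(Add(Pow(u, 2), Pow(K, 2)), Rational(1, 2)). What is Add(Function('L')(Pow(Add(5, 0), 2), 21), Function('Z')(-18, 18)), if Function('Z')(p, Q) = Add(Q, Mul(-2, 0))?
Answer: Add(18, Pow(1066, Rational(1, 2))) ≈ 50.650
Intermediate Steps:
Function('Z')(p, Q) = Q (Function('Z')(p, Q) = Add(Q, 0) = Q)
Function('L')(u, K) = Pow(Add(Pow(K, 2), Pow(u, 2)), Rational(1, 2))
Add(Function('L')(Pow(Add(5, 0), 2), 21), Function('Z')(-18, 18)) = Add(Pow(Add(Pow(21, 2), Pow(Pow(Add(5, 0), 2), 2)), Rational(1, 2)), 18) = Add(Pow(Add(441, Pow(Pow(5, 2), 2)), Rational(1, 2)), 18) = Add(Pow(Add(441, Pow(25, 2)), Rational(1, 2)), 18) = Add(Pow(Add(441, 625), Rational(1, 2)), 18) = Add(Pow(1066, Rational(1, 2)), 18) = Add(18, Pow(1066, Rational(1, 2)))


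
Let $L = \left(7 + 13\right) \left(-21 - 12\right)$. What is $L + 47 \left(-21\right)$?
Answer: $-1647$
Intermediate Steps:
$L = -660$ ($L = 20 \left(-33\right) = -660$)
$L + 47 \left(-21\right) = -660 + 47 \left(-21\right) = -660 - 987 = -1647$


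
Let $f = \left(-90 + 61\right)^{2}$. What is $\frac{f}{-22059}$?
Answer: $- \frac{841}{22059} \approx -0.038125$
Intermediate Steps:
$f = 841$ ($f = \left(-29\right)^{2} = 841$)
$\frac{f}{-22059} = \frac{841}{-22059} = 841 \left(- \frac{1}{22059}\right) = - \frac{841}{22059}$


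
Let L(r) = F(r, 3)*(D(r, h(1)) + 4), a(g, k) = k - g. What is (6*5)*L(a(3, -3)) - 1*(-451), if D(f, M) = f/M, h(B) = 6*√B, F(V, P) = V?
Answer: -89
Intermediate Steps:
L(r) = r*(4 + r/6) (L(r) = r*(r/((6*√1)) + 4) = r*(r/((6*1)) + 4) = r*(r/6 + 4) = r*(4 + r/6))
(6*5)*L(a(3, -3)) - 1*(-451) = (6*5)*((-3 - 1*3)*(24 + (-3 - 1*3))/6) - 1*(-451) = 30*((-3 - 3)*(24 + (-3 - 3))/6) + 451 = 30*((⅙)*(-6)*(24 - 6)) + 451 = 30*((⅙)*(-6)*18) + 451 = 30*(-18) + 451 = -540 + 451 = -89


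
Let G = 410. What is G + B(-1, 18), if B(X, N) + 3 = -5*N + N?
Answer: 335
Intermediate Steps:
B(X, N) = -3 - 4*N (B(X, N) = -3 + (-5*N + N) = -3 - 4*N)
G + B(-1, 18) = 410 + (-3 - 4*18) = 410 + (-3 - 72) = 410 - 75 = 335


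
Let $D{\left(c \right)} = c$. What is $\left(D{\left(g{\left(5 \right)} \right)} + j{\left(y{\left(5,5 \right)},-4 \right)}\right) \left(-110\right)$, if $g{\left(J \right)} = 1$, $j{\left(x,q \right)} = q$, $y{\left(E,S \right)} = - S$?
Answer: $330$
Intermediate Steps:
$\left(D{\left(g{\left(5 \right)} \right)} + j{\left(y{\left(5,5 \right)},-4 \right)}\right) \left(-110\right) = \left(1 - 4\right) \left(-110\right) = \left(-3\right) \left(-110\right) = 330$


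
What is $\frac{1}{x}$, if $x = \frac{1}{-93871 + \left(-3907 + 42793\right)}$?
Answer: $-54985$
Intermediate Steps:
$x = - \frac{1}{54985}$ ($x = \frac{1}{-93871 + 38886} = \frac{1}{-54985} = - \frac{1}{54985} \approx -1.8187 \cdot 10^{-5}$)
$\frac{1}{x} = \frac{1}{- \frac{1}{54985}} = -54985$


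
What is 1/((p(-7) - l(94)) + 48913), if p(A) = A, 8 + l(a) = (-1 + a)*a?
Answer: 1/40172 ≈ 2.4893e-5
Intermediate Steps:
l(a) = -8 + a*(-1 + a) (l(a) = -8 + (-1 + a)*a = -8 + a*(-1 + a))
1/((p(-7) - l(94)) + 48913) = 1/((-7 - (-8 + 94² - 1*94)) + 48913) = 1/((-7 - (-8 + 8836 - 94)) + 48913) = 1/((-7 - 1*8734) + 48913) = 1/((-7 - 8734) + 48913) = 1/(-8741 + 48913) = 1/40172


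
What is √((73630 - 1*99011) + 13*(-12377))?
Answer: 3*I*√20698 ≈ 431.6*I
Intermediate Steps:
√((73630 - 1*99011) + 13*(-12377)) = √((73630 - 99011) - 160901) = √(-25381 - 160901) = √(-186282) = 3*I*√20698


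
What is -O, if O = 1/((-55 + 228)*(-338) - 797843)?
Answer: 1/856317 ≈ 1.1678e-6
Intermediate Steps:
O = -1/856317 (O = 1/(173*(-338) - 797843) = 1/(-58474 - 797843) = 1/(-856317) = -1/856317 ≈ -1.1678e-6)
-O = -1*(-1/856317) = 1/856317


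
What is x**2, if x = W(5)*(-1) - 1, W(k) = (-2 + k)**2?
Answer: 100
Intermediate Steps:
x = -10 (x = (-2 + 5)**2*(-1) - 1 = 3**2*(-1) - 1 = 9*(-1) - 1 = -9 - 1 = -10)
x**2 = (-10)**2 = 100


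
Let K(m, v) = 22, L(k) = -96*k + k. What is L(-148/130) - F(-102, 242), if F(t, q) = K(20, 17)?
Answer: 1120/13 ≈ 86.154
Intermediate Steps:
L(k) = -95*k
F(t, q) = 22
L(-148/130) - F(-102, 242) = -(-14060)/130 - 1*22 = -(-14060)/130 - 22 = -95*(-74/65) - 22 = 1406/13 - 22 = 1120/13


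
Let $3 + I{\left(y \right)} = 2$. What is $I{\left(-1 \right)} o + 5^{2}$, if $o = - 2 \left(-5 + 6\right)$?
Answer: $27$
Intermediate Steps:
$I{\left(y \right)} = -1$ ($I{\left(y \right)} = -3 + 2 = -1$)
$o = -2$ ($o = \left(-2\right) 1 = -2$)
$I{\left(-1 \right)} o + 5^{2} = \left(-1\right) \left(-2\right) + 5^{2} = 2 + 25 = 27$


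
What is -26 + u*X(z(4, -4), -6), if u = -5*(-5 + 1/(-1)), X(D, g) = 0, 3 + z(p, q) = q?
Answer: -26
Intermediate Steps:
z(p, q) = -3 + q
u = 30 (u = -5*(-5 - 1) = -5*(-6) = 30)
-26 + u*X(z(4, -4), -6) = -26 + 30*0 = -26 + 0 = -26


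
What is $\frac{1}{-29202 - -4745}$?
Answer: $- \frac{1}{24457} \approx -4.0888 \cdot 10^{-5}$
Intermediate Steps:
$\frac{1}{-29202 - -4745} = \frac{1}{-29202 + 4745} = \frac{1}{-24457} = - \frac{1}{24457}$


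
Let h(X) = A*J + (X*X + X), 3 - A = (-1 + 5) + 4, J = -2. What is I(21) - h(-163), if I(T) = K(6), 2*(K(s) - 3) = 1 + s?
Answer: -52819/2 ≈ -26410.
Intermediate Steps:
A = -5 (A = 3 - ((-1 + 5) + 4) = 3 - (4 + 4) = 3 - 1*8 = 3 - 8 = -5)
K(s) = 7/2 + s/2 (K(s) = 3 + (1 + s)/2 = 3 + (½ + s/2) = 7/2 + s/2)
I(T) = 13/2 (I(T) = 7/2 + (½)*6 = 7/2 + 3 = 13/2)
h(X) = 10 + X + X² (h(X) = -5*(-2) + (X*X + X) = 10 + (X² + X) = 10 + (X + X²) = 10 + X + X²)
I(21) - h(-163) = 13/2 - (10 - 163 + (-163)²) = 13/2 - (10 - 163 + 26569) = 13/2 - 1*26416 = 13/2 - 26416 = -52819/2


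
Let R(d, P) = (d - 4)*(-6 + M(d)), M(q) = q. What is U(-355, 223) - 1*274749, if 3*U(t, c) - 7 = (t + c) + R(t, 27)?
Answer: -231591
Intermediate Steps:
R(d, P) = (-6 + d)*(-4 + d) (R(d, P) = (d - 4)*(-6 + d) = (-4 + d)*(-6 + d) = (-6 + d)*(-4 + d))
U(t, c) = 31/3 - 3*t + c/3 + t**2/3 (U(t, c) = 7/3 + ((t + c) + (24 + t**2 - 10*t))/3 = 7/3 + ((c + t) + (24 + t**2 - 10*t))/3 = 7/3 + (24 + c + t**2 - 9*t)/3 = 7/3 + (8 - 3*t + c/3 + t**2/3) = 31/3 - 3*t + c/3 + t**2/3)
U(-355, 223) - 1*274749 = (31/3 - 3*(-355) + (1/3)*223 + (1/3)*(-355)**2) - 1*274749 = (31/3 + 1065 + 223/3 + (1/3)*126025) - 274749 = (31/3 + 1065 + 223/3 + 126025/3) - 274749 = 43158 - 274749 = -231591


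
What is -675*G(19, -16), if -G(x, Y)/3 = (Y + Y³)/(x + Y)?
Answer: -2775600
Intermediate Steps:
G(x, Y) = -3*(Y + Y³)/(Y + x) (G(x, Y) = -3*(Y + Y³)/(x + Y) = -3*(Y + Y³)/(Y + x))
-675*G(19, -16) = -(-2025)*(-16)*(1 + (-16)²)/(-16 + 19) = -(-2025)*(-16)*(1 + 256)/3 = -(-2025)*(-16)*257/3 = -675*4112 = -2775600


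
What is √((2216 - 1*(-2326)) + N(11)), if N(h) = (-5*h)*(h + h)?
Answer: 14*√17 ≈ 57.724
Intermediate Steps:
N(h) = -10*h² (N(h) = (-5*h)*(2*h) = -10*h²)
√((2216 - 1*(-2326)) + N(11)) = √((2216 - 1*(-2326)) - 10*11²) = √((2216 + 2326) - 10*121) = √(4542 - 1210) = √3332 = 14*√17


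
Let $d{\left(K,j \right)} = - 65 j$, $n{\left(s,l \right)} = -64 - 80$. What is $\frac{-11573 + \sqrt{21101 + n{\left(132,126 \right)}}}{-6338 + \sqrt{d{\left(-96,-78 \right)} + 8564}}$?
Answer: $\frac{11573 - \sqrt{20957}}{6338 - \sqrt{13634}} \approx 1.837$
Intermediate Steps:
$n{\left(s,l \right)} = -144$ ($n{\left(s,l \right)} = -64 - 80 = -144$)
$\frac{-11573 + \sqrt{21101 + n{\left(132,126 \right)}}}{-6338 + \sqrt{d{\left(-96,-78 \right)} + 8564}} = \frac{-11573 + \sqrt{21101 - 144}}{-6338 + \sqrt{\left(-65\right) \left(-78\right) + 8564}} = \frac{-11573 + \sqrt{20957}}{-6338 + \sqrt{5070 + 8564}} = \frac{-11573 + \sqrt{20957}}{-6338 + \sqrt{13634}}$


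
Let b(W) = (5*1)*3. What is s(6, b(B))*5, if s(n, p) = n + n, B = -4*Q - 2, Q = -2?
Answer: 60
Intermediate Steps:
B = 6 (B = -4*(-2) - 2 = 8 - 2 = 6)
b(W) = 15 (b(W) = 5*3 = 15)
s(n, p) = 2*n
s(6, b(B))*5 = (2*6)*5 = 12*5 = 60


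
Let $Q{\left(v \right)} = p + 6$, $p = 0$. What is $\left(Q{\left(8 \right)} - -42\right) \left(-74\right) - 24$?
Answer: $-3576$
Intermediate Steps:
$Q{\left(v \right)} = 6$ ($Q{\left(v \right)} = 0 + 6 = 6$)
$\left(Q{\left(8 \right)} - -42\right) \left(-74\right) - 24 = \left(6 - -42\right) \left(-74\right) - 24 = \left(6 + 42\right) \left(-74\right) - 24 = 48 \left(-74\right) - 24 = -3552 - 24 = -3576$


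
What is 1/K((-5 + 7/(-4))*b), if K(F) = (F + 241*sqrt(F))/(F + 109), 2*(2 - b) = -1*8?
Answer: -137/116243 - 33017*I*sqrt(2)/1046187 ≈ -0.0011786 - 0.044632*I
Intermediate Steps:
b = 6 (b = 2 - (-1)*8/2 = 2 - 1/2*(-8) = 2 + 4 = 6)
K(F) = (F + 241*sqrt(F))/(109 + F)
1/K((-5 + 7/(-4))*b) = 1/(((-5 + 7/(-4))*6 + 241*sqrt((-5 + 7/(-4))*6))/(109 + (-5 + 7/(-4))*6)) = 1/(((-5 + 7*(-1/4))*6 + 241*sqrt((-5 + 7*(-1/4))*6))/(109 + (-5 + 7*(-1/4))*6)) = 1/(((-5 - 7/4)*6 + 241*sqrt((-5 - 7/4)*6))/(109 + (-5 - 7/4)*6)) = 1/((-27/4*6 + 241*sqrt(-27/4*6))/(109 - 27/4*6)) = 1/((-81/2 + 241*sqrt(-81/2))/(109 - 81/2)) = 1/((-81/2 + 241*(9*I*sqrt(2)/2))/(137/2)) = 1/(2*(-81/2 + 2169*I*sqrt(2)/2)/137) = 1/(-81/137 + 2169*I*sqrt(2)/137)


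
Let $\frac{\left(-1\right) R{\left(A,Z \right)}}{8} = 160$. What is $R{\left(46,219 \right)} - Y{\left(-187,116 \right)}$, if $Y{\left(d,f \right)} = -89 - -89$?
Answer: $-1280$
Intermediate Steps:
$R{\left(A,Z \right)} = -1280$ ($R{\left(A,Z \right)} = \left(-8\right) 160 = -1280$)
$Y{\left(d,f \right)} = 0$ ($Y{\left(d,f \right)} = -89 + 89 = 0$)
$R{\left(46,219 \right)} - Y{\left(-187,116 \right)} = -1280 - 0 = -1280 + 0 = -1280$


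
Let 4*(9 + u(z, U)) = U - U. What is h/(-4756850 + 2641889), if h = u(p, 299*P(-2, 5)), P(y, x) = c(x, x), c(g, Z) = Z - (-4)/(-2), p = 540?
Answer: 3/704987 ≈ 4.2554e-6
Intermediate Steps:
c(g, Z) = -2 + Z (c(g, Z) = Z - (-4)*(-1)/2 = Z - 1*2 = Z - 2 = -2 + Z)
P(y, x) = -2 + x
u(z, U) = -9 (u(z, U) = -9 + (U - U)/4 = -9 + (¼)*0 = -9 + 0 = -9)
h = -9
h/(-4756850 + 2641889) = -9/(-4756850 + 2641889) = -9/(-2114961) = -9*(-1/2114961) = 3/704987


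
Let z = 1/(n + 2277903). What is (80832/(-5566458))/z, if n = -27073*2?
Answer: -29958454304/927743 ≈ -32292.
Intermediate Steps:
n = -54146
z = 1/2223757 (z = 1/(-54146 + 2277903) = 1/2223757 ≈ 4.4969e-7)
(80832/(-5566458))/z = (80832/(-5566458))/(1/2223757) = (80832*(-1/5566458))*2223757 = -13472/927743*2223757 = -29958454304/927743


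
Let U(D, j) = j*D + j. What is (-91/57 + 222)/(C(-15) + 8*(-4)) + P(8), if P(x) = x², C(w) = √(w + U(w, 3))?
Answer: 3541472/61617 - 12563*I*√57/61617 ≈ 57.476 - 1.5393*I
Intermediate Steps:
U(D, j) = j + D*j (U(D, j) = D*j + j = j + D*j)
C(w) = √(3 + 4*w) (C(w) = √(w + 3*(1 + w)) = √(w + (3 + 3*w)) = √(3 + 4*w))
(-91/57 + 222)/(C(-15) + 8*(-4)) + P(8) = (-91/57 + 222)/(√(3 + 4*(-15)) + 8*(-4)) + 8² = (-91*1/57 + 222)/(√(3 - 60) - 32) + 64 = (-91/57 + 222)/(√(-57) - 32) + 64 = 12563/(57*(I*√57 - 32)) + 64 = 12563/(57*(-32 + I*√57)) + 64 = 64 + 12563/(57*(-32 + I*√57))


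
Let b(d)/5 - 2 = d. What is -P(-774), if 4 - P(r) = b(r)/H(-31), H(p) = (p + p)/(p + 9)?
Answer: -42584/31 ≈ -1373.7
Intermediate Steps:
H(p) = 2*p/(9 + p) (H(p) = (2*p)/(9 + p) = 2*p/(9 + p))
b(d) = 10 + 5*d
P(r) = 14/31 - 55*r/31 (P(r) = 4 - (10 + 5*r)/(2*(-31)/(9 - 31)) = 4 - (10 + 5*r)/(2*(-31)/(-22)) = 4 - (10 + 5*r)/(2*(-31)*(-1/22)) = 4 - (10 + 5*r)/31/11 = 4 - (10 + 5*r)*11/31 = 4 - (110/31 + 55*r/31) = 4 + (-110/31 - 55*r/31) = 14/31 - 55*r/31)
-P(-774) = -(14/31 - 55/31*(-774)) = -(14/31 + 42570/31) = -1*42584/31 = -42584/31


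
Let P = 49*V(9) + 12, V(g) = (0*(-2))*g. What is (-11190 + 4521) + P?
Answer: -6657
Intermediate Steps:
V(g) = 0 (V(g) = 0*g = 0)
P = 12 (P = 49*0 + 12 = 0 + 12 = 12)
(-11190 + 4521) + P = (-11190 + 4521) + 12 = -6669 + 12 = -6657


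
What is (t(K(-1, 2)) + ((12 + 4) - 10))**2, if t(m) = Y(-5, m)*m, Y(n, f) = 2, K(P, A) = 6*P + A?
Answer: 4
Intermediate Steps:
K(P, A) = A + 6*P
t(m) = 2*m
(t(K(-1, 2)) + ((12 + 4) - 10))**2 = (2*(2 + 6*(-1)) + ((12 + 4) - 10))**2 = (2*(2 - 6) + (16 - 10))**2 = (2*(-4) + 6)**2 = (-8 + 6)**2 = (-2)**2 = 4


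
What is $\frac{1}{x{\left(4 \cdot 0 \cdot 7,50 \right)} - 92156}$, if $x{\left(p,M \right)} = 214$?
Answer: $- \frac{1}{91942} \approx -1.0876 \cdot 10^{-5}$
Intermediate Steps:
$\frac{1}{x{\left(4 \cdot 0 \cdot 7,50 \right)} - 92156} = \frac{1}{214 - 92156} = \frac{1}{-91942} = - \frac{1}{91942}$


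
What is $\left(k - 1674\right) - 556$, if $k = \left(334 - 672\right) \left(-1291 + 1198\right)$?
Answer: $29204$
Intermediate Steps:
$k = 31434$ ($k = \left(-338\right) \left(-93\right) = 31434$)
$\left(k - 1674\right) - 556 = \left(31434 - 1674\right) - 556 = 29760 - 556 = 29204$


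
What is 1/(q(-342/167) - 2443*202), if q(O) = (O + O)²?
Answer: -27889/13762363198 ≈ -2.0265e-6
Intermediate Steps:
q(O) = 4*O² (q(O) = (2*O)² = 4*O²)
1/(q(-342/167) - 2443*202) = 1/(4*(-342/167)² - 2443*202) = 1/(4*(-342*1/167)² - 493486) = 1/(4*(-342/167)² - 493486) = 1/(4*(116964/27889) - 493486) = 1/(467856/27889 - 493486) = 1/(-13762363198/27889) = -27889/13762363198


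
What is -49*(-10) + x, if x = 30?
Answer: 520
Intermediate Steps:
-49*(-10) + x = -49*(-10) + 30 = 490 + 30 = 520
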